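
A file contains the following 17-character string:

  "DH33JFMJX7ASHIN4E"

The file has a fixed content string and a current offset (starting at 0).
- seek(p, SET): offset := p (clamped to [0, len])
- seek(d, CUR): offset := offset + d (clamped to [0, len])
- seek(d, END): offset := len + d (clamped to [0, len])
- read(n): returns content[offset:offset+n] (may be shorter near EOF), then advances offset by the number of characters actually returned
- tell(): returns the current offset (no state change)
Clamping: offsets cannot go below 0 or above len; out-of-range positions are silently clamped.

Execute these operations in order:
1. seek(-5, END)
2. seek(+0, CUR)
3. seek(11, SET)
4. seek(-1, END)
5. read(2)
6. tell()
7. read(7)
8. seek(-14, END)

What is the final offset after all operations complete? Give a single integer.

Answer: 3

Derivation:
After 1 (seek(-5, END)): offset=12
After 2 (seek(+0, CUR)): offset=12
After 3 (seek(11, SET)): offset=11
After 4 (seek(-1, END)): offset=16
After 5 (read(2)): returned 'E', offset=17
After 6 (tell()): offset=17
After 7 (read(7)): returned '', offset=17
After 8 (seek(-14, END)): offset=3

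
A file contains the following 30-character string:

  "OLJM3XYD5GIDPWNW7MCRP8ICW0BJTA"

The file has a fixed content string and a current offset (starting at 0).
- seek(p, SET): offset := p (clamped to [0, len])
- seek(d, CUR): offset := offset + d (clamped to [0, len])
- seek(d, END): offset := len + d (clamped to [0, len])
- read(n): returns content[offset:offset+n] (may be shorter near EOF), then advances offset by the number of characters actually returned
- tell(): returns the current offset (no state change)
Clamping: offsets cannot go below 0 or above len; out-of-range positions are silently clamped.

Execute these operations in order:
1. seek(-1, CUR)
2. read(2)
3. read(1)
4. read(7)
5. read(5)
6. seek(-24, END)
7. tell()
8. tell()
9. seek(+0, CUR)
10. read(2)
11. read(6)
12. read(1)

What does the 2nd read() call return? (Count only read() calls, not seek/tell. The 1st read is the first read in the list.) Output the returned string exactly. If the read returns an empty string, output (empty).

After 1 (seek(-1, CUR)): offset=0
After 2 (read(2)): returned 'OL', offset=2
After 3 (read(1)): returned 'J', offset=3
After 4 (read(7)): returned 'M3XYD5G', offset=10
After 5 (read(5)): returned 'IDPWN', offset=15
After 6 (seek(-24, END)): offset=6
After 7 (tell()): offset=6
After 8 (tell()): offset=6
After 9 (seek(+0, CUR)): offset=6
After 10 (read(2)): returned 'YD', offset=8
After 11 (read(6)): returned '5GIDPW', offset=14
After 12 (read(1)): returned 'N', offset=15

Answer: J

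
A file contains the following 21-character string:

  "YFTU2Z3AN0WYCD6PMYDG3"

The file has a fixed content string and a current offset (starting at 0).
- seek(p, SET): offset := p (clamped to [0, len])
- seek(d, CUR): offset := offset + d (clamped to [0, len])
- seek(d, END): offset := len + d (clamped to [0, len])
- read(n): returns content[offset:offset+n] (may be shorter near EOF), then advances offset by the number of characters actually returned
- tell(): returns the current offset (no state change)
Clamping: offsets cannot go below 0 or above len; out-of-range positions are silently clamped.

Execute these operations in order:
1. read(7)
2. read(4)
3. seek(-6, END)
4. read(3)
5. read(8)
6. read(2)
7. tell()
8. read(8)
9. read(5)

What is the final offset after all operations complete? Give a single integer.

After 1 (read(7)): returned 'YFTU2Z3', offset=7
After 2 (read(4)): returned 'AN0W', offset=11
After 3 (seek(-6, END)): offset=15
After 4 (read(3)): returned 'PMY', offset=18
After 5 (read(8)): returned 'DG3', offset=21
After 6 (read(2)): returned '', offset=21
After 7 (tell()): offset=21
After 8 (read(8)): returned '', offset=21
After 9 (read(5)): returned '', offset=21

Answer: 21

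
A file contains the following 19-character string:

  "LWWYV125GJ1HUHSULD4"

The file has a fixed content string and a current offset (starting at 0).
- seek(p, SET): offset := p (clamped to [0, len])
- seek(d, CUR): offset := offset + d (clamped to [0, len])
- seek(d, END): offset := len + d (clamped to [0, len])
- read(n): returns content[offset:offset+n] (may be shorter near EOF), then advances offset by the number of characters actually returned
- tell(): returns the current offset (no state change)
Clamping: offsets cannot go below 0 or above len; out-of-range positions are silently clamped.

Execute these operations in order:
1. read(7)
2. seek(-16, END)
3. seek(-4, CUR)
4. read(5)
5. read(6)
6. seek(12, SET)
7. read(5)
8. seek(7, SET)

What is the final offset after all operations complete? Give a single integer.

Answer: 7

Derivation:
After 1 (read(7)): returned 'LWWYV12', offset=7
After 2 (seek(-16, END)): offset=3
After 3 (seek(-4, CUR)): offset=0
After 4 (read(5)): returned 'LWWYV', offset=5
After 5 (read(6)): returned '125GJ1', offset=11
After 6 (seek(12, SET)): offset=12
After 7 (read(5)): returned 'UHSUL', offset=17
After 8 (seek(7, SET)): offset=7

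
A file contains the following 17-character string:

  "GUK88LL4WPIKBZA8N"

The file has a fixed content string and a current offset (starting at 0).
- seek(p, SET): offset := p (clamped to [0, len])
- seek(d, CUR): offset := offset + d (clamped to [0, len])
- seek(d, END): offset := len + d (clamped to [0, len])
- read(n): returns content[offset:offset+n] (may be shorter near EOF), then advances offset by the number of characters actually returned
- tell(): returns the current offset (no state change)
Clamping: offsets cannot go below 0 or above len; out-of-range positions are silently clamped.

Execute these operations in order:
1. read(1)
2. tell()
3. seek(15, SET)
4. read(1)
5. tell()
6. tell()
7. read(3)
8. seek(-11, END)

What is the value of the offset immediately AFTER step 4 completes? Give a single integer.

After 1 (read(1)): returned 'G', offset=1
After 2 (tell()): offset=1
After 3 (seek(15, SET)): offset=15
After 4 (read(1)): returned '8', offset=16

Answer: 16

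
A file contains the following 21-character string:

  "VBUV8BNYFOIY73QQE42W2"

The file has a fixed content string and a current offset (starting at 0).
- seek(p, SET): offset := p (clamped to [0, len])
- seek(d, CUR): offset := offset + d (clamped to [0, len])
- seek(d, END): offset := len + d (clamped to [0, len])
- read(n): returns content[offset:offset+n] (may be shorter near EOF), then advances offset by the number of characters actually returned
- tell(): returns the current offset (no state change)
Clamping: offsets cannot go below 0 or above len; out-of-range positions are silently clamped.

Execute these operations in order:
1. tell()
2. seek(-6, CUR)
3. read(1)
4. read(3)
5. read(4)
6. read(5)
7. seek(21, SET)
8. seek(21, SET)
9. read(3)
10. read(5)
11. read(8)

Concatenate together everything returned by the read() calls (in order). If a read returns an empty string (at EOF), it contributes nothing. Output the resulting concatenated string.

After 1 (tell()): offset=0
After 2 (seek(-6, CUR)): offset=0
After 3 (read(1)): returned 'V', offset=1
After 4 (read(3)): returned 'BUV', offset=4
After 5 (read(4)): returned '8BNY', offset=8
After 6 (read(5)): returned 'FOIY7', offset=13
After 7 (seek(21, SET)): offset=21
After 8 (seek(21, SET)): offset=21
After 9 (read(3)): returned '', offset=21
After 10 (read(5)): returned '', offset=21
After 11 (read(8)): returned '', offset=21

Answer: VBUV8BNYFOIY7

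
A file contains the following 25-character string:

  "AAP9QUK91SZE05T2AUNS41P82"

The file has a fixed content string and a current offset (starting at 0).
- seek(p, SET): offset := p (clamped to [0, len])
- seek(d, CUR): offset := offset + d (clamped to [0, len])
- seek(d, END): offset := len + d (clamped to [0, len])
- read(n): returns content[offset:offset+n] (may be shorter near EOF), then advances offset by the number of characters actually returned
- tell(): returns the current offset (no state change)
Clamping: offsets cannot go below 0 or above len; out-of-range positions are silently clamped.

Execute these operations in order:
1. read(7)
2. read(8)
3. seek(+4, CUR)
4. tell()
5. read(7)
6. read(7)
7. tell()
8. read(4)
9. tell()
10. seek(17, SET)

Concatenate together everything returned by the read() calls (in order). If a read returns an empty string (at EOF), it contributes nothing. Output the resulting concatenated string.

Answer: AAP9QUK91SZE05TS41P82

Derivation:
After 1 (read(7)): returned 'AAP9QUK', offset=7
After 2 (read(8)): returned '91SZE05T', offset=15
After 3 (seek(+4, CUR)): offset=19
After 4 (tell()): offset=19
After 5 (read(7)): returned 'S41P82', offset=25
After 6 (read(7)): returned '', offset=25
After 7 (tell()): offset=25
After 8 (read(4)): returned '', offset=25
After 9 (tell()): offset=25
After 10 (seek(17, SET)): offset=17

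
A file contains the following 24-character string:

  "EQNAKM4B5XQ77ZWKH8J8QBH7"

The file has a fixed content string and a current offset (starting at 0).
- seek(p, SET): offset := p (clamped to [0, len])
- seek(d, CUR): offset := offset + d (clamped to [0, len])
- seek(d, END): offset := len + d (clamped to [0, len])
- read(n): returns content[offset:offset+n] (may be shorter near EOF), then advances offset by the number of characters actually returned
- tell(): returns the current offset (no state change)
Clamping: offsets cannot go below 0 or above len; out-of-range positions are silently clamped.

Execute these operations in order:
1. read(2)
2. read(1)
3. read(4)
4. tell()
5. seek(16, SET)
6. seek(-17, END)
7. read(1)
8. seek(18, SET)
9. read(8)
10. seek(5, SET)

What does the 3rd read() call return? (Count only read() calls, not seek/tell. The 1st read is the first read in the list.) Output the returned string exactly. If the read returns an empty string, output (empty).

Answer: AKM4

Derivation:
After 1 (read(2)): returned 'EQ', offset=2
After 2 (read(1)): returned 'N', offset=3
After 3 (read(4)): returned 'AKM4', offset=7
After 4 (tell()): offset=7
After 5 (seek(16, SET)): offset=16
After 6 (seek(-17, END)): offset=7
After 7 (read(1)): returned 'B', offset=8
After 8 (seek(18, SET)): offset=18
After 9 (read(8)): returned 'J8QBH7', offset=24
After 10 (seek(5, SET)): offset=5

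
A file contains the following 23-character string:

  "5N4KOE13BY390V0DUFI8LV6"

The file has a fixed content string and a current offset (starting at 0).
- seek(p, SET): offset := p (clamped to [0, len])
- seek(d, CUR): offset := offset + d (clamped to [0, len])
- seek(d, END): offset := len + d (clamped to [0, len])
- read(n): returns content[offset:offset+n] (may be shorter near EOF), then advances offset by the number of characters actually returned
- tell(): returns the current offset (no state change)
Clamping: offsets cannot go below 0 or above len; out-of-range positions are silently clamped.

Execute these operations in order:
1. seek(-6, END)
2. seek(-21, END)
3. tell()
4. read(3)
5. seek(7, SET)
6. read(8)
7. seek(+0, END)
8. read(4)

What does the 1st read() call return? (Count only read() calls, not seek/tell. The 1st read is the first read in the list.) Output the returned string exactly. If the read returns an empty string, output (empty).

After 1 (seek(-6, END)): offset=17
After 2 (seek(-21, END)): offset=2
After 3 (tell()): offset=2
After 4 (read(3)): returned '4KO', offset=5
After 5 (seek(7, SET)): offset=7
After 6 (read(8)): returned '3BY390V0', offset=15
After 7 (seek(+0, END)): offset=23
After 8 (read(4)): returned '', offset=23

Answer: 4KO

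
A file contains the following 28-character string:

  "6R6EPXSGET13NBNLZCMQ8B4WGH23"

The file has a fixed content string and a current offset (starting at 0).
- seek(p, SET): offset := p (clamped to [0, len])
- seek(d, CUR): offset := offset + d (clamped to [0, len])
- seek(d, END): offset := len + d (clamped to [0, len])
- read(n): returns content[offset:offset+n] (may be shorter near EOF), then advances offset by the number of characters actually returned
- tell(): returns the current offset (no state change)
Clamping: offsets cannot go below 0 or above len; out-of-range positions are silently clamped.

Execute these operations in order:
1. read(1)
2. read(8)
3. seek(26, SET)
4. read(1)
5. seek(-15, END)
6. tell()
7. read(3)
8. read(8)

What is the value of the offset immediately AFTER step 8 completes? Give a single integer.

After 1 (read(1)): returned '6', offset=1
After 2 (read(8)): returned 'R6EPXSGE', offset=9
After 3 (seek(26, SET)): offset=26
After 4 (read(1)): returned '2', offset=27
After 5 (seek(-15, END)): offset=13
After 6 (tell()): offset=13
After 7 (read(3)): returned 'BNL', offset=16
After 8 (read(8)): returned 'ZCMQ8B4W', offset=24

Answer: 24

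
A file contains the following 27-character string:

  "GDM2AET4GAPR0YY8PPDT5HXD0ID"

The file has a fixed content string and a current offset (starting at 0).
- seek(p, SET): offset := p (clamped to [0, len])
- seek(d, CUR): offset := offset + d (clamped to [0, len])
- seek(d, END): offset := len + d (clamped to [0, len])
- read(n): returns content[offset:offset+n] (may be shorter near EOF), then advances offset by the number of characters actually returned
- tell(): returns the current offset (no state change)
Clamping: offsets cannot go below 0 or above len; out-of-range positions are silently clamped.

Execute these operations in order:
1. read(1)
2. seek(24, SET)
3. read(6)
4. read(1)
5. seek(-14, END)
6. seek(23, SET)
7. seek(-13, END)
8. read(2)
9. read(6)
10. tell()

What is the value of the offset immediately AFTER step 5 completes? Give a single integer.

Answer: 13

Derivation:
After 1 (read(1)): returned 'G', offset=1
After 2 (seek(24, SET)): offset=24
After 3 (read(6)): returned '0ID', offset=27
After 4 (read(1)): returned '', offset=27
After 5 (seek(-14, END)): offset=13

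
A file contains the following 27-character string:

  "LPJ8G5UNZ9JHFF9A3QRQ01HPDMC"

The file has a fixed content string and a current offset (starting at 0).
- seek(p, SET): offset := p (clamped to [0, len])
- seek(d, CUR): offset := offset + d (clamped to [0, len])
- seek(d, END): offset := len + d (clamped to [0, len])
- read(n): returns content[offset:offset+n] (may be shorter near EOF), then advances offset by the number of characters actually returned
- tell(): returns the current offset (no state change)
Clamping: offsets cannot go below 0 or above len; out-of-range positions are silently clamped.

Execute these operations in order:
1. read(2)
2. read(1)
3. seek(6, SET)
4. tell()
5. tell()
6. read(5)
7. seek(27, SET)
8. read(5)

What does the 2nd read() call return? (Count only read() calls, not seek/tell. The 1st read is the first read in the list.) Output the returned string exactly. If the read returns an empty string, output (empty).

After 1 (read(2)): returned 'LP', offset=2
After 2 (read(1)): returned 'J', offset=3
After 3 (seek(6, SET)): offset=6
After 4 (tell()): offset=6
After 5 (tell()): offset=6
After 6 (read(5)): returned 'UNZ9J', offset=11
After 7 (seek(27, SET)): offset=27
After 8 (read(5)): returned '', offset=27

Answer: J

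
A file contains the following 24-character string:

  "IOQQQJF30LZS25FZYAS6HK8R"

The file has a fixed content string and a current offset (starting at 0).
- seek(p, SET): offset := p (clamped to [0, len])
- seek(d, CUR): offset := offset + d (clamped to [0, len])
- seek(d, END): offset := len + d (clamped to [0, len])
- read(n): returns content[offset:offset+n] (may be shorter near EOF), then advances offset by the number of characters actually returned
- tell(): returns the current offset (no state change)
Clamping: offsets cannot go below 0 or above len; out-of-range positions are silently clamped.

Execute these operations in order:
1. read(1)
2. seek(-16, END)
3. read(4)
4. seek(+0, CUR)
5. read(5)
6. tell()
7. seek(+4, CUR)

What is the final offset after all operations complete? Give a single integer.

Answer: 21

Derivation:
After 1 (read(1)): returned 'I', offset=1
After 2 (seek(-16, END)): offset=8
After 3 (read(4)): returned '0LZS', offset=12
After 4 (seek(+0, CUR)): offset=12
After 5 (read(5)): returned '25FZY', offset=17
After 6 (tell()): offset=17
After 7 (seek(+4, CUR)): offset=21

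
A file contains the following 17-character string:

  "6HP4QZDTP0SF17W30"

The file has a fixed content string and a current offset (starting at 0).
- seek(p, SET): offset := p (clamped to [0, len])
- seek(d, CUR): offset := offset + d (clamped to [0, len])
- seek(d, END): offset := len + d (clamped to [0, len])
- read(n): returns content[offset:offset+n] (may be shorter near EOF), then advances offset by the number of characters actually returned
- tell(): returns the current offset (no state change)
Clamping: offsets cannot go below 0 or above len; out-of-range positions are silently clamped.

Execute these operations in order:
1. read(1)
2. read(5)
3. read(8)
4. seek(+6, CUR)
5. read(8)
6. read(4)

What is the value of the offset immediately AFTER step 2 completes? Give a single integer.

Answer: 6

Derivation:
After 1 (read(1)): returned '6', offset=1
After 2 (read(5)): returned 'HP4QZ', offset=6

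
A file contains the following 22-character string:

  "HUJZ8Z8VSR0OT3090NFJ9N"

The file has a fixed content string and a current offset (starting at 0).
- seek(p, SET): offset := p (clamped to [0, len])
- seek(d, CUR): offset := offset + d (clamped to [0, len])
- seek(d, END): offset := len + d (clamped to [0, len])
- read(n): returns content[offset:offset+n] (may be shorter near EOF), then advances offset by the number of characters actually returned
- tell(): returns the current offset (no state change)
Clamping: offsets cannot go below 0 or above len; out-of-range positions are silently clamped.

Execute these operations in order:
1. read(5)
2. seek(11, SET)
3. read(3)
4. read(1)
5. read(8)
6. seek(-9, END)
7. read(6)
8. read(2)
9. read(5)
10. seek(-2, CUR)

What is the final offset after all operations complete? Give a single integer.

Answer: 20

Derivation:
After 1 (read(5)): returned 'HUJZ8', offset=5
After 2 (seek(11, SET)): offset=11
After 3 (read(3)): returned 'OT3', offset=14
After 4 (read(1)): returned '0', offset=15
After 5 (read(8)): returned '90NFJ9N', offset=22
After 6 (seek(-9, END)): offset=13
After 7 (read(6)): returned '3090NF', offset=19
After 8 (read(2)): returned 'J9', offset=21
After 9 (read(5)): returned 'N', offset=22
After 10 (seek(-2, CUR)): offset=20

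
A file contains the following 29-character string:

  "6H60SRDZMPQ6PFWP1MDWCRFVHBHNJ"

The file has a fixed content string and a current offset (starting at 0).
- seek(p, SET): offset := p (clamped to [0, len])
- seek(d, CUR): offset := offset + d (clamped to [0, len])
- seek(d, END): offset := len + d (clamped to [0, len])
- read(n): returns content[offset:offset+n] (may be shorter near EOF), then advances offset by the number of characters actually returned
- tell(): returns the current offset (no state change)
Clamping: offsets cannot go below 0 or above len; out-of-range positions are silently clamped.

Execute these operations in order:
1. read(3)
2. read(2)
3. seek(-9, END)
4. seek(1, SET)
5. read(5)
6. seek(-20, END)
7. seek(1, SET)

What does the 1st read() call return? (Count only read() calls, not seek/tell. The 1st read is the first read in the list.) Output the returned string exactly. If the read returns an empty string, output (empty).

Answer: 6H6

Derivation:
After 1 (read(3)): returned '6H6', offset=3
After 2 (read(2)): returned '0S', offset=5
After 3 (seek(-9, END)): offset=20
After 4 (seek(1, SET)): offset=1
After 5 (read(5)): returned 'H60SR', offset=6
After 6 (seek(-20, END)): offset=9
After 7 (seek(1, SET)): offset=1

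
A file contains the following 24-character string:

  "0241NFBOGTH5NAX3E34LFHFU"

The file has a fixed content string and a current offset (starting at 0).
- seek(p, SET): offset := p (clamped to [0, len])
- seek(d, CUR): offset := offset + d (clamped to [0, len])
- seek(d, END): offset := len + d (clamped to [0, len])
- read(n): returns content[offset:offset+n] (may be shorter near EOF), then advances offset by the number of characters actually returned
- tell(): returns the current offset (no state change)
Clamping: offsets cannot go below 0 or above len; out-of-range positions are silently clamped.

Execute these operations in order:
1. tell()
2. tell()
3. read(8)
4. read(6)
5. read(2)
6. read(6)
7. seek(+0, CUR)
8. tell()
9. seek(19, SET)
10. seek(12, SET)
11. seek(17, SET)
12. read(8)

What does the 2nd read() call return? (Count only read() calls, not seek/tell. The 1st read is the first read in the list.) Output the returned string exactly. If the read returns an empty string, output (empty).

Answer: GTH5NA

Derivation:
After 1 (tell()): offset=0
After 2 (tell()): offset=0
After 3 (read(8)): returned '0241NFBO', offset=8
After 4 (read(6)): returned 'GTH5NA', offset=14
After 5 (read(2)): returned 'X3', offset=16
After 6 (read(6)): returned 'E34LFH', offset=22
After 7 (seek(+0, CUR)): offset=22
After 8 (tell()): offset=22
After 9 (seek(19, SET)): offset=19
After 10 (seek(12, SET)): offset=12
After 11 (seek(17, SET)): offset=17
After 12 (read(8)): returned '34LFHFU', offset=24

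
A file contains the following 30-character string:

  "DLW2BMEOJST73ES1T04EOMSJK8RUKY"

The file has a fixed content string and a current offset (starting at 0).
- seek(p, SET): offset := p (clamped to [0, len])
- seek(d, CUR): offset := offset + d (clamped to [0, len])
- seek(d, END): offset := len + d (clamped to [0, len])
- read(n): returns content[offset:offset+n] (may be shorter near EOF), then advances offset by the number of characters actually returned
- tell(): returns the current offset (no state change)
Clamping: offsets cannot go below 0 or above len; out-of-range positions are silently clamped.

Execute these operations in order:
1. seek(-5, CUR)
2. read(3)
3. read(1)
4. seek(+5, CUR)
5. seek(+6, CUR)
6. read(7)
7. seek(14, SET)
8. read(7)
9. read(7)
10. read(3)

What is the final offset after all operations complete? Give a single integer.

After 1 (seek(-5, CUR)): offset=0
After 2 (read(3)): returned 'DLW', offset=3
After 3 (read(1)): returned '2', offset=4
After 4 (seek(+5, CUR)): offset=9
After 5 (seek(+6, CUR)): offset=15
After 6 (read(7)): returned '1T04EOM', offset=22
After 7 (seek(14, SET)): offset=14
After 8 (read(7)): returned 'S1T04EO', offset=21
After 9 (read(7)): returned 'MSJK8RU', offset=28
After 10 (read(3)): returned 'KY', offset=30

Answer: 30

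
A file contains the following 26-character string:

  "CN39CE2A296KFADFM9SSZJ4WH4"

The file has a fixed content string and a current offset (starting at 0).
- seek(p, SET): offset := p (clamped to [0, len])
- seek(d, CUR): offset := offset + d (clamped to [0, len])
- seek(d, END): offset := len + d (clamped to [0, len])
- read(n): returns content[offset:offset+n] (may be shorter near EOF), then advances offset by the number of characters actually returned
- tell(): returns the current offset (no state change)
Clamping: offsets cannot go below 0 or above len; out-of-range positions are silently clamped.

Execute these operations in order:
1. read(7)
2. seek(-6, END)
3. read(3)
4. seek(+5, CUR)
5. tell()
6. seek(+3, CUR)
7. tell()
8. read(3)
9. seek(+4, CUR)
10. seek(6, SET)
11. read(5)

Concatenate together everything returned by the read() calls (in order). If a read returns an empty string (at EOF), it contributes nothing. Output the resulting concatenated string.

Answer: CN39CE2ZJ42A296

Derivation:
After 1 (read(7)): returned 'CN39CE2', offset=7
After 2 (seek(-6, END)): offset=20
After 3 (read(3)): returned 'ZJ4', offset=23
After 4 (seek(+5, CUR)): offset=26
After 5 (tell()): offset=26
After 6 (seek(+3, CUR)): offset=26
After 7 (tell()): offset=26
After 8 (read(3)): returned '', offset=26
After 9 (seek(+4, CUR)): offset=26
After 10 (seek(6, SET)): offset=6
After 11 (read(5)): returned '2A296', offset=11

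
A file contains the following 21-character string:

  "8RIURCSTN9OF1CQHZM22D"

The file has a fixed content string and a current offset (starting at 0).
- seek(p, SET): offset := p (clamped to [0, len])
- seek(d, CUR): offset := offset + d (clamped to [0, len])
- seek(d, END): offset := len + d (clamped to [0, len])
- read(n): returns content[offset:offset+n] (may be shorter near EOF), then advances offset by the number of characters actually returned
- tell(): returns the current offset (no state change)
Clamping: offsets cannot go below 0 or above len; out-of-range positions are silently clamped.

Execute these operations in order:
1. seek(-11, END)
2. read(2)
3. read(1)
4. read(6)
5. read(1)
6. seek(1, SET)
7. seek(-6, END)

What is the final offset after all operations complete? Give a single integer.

After 1 (seek(-11, END)): offset=10
After 2 (read(2)): returned 'OF', offset=12
After 3 (read(1)): returned '1', offset=13
After 4 (read(6)): returned 'CQHZM2', offset=19
After 5 (read(1)): returned '2', offset=20
After 6 (seek(1, SET)): offset=1
After 7 (seek(-6, END)): offset=15

Answer: 15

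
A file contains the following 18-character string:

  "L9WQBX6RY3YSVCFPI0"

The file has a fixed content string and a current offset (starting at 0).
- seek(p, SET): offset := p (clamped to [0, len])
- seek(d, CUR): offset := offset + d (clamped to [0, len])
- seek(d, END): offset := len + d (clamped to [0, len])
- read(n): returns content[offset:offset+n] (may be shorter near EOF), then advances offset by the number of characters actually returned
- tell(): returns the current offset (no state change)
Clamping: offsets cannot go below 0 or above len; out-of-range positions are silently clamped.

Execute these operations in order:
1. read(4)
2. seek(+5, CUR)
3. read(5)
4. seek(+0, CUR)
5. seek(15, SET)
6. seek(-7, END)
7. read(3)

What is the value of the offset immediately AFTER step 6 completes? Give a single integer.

After 1 (read(4)): returned 'L9WQ', offset=4
After 2 (seek(+5, CUR)): offset=9
After 3 (read(5)): returned '3YSVC', offset=14
After 4 (seek(+0, CUR)): offset=14
After 5 (seek(15, SET)): offset=15
After 6 (seek(-7, END)): offset=11

Answer: 11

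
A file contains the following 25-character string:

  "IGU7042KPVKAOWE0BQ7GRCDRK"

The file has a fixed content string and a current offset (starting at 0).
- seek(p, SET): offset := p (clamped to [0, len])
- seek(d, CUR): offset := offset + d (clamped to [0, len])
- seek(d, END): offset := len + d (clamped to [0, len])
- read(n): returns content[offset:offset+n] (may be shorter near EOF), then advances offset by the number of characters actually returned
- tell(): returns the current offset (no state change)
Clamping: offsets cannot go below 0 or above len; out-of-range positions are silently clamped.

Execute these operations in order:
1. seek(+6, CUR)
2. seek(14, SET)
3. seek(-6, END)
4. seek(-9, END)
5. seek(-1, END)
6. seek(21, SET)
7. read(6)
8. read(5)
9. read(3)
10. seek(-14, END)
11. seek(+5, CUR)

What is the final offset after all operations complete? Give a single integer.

Answer: 16

Derivation:
After 1 (seek(+6, CUR)): offset=6
After 2 (seek(14, SET)): offset=14
After 3 (seek(-6, END)): offset=19
After 4 (seek(-9, END)): offset=16
After 5 (seek(-1, END)): offset=24
After 6 (seek(21, SET)): offset=21
After 7 (read(6)): returned 'CDRK', offset=25
After 8 (read(5)): returned '', offset=25
After 9 (read(3)): returned '', offset=25
After 10 (seek(-14, END)): offset=11
After 11 (seek(+5, CUR)): offset=16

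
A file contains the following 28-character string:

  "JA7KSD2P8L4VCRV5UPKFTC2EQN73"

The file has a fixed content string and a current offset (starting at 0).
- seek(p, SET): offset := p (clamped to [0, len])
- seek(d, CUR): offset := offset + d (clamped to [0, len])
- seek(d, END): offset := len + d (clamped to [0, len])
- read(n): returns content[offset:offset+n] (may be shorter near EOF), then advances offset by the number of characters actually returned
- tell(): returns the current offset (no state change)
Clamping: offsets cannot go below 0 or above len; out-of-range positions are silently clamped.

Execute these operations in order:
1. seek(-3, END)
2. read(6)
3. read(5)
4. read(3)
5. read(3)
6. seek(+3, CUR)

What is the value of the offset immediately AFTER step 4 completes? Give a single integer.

After 1 (seek(-3, END)): offset=25
After 2 (read(6)): returned 'N73', offset=28
After 3 (read(5)): returned '', offset=28
After 4 (read(3)): returned '', offset=28

Answer: 28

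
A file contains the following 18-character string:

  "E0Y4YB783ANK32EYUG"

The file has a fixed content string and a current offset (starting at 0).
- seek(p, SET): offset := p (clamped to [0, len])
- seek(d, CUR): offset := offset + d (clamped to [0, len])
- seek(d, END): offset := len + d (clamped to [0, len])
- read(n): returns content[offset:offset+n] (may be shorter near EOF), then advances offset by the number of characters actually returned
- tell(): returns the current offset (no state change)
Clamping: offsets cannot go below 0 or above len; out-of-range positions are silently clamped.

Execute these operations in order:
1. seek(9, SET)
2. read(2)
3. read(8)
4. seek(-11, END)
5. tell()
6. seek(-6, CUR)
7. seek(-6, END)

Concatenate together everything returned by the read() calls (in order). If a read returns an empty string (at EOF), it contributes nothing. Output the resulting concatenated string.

After 1 (seek(9, SET)): offset=9
After 2 (read(2)): returned 'AN', offset=11
After 3 (read(8)): returned 'K32EYUG', offset=18
After 4 (seek(-11, END)): offset=7
After 5 (tell()): offset=7
After 6 (seek(-6, CUR)): offset=1
After 7 (seek(-6, END)): offset=12

Answer: ANK32EYUG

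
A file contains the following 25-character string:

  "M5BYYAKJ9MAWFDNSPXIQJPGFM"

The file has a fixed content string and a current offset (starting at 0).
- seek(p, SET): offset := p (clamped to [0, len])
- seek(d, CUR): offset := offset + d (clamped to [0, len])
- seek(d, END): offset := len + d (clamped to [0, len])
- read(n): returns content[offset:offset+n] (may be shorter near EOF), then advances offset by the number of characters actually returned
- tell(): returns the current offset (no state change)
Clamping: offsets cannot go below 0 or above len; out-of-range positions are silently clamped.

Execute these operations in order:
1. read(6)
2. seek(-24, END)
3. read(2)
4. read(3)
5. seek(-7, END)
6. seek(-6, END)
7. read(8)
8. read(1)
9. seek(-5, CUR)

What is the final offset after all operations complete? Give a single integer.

Answer: 20

Derivation:
After 1 (read(6)): returned 'M5BYYA', offset=6
After 2 (seek(-24, END)): offset=1
After 3 (read(2)): returned '5B', offset=3
After 4 (read(3)): returned 'YYA', offset=6
After 5 (seek(-7, END)): offset=18
After 6 (seek(-6, END)): offset=19
After 7 (read(8)): returned 'QJPGFM', offset=25
After 8 (read(1)): returned '', offset=25
After 9 (seek(-5, CUR)): offset=20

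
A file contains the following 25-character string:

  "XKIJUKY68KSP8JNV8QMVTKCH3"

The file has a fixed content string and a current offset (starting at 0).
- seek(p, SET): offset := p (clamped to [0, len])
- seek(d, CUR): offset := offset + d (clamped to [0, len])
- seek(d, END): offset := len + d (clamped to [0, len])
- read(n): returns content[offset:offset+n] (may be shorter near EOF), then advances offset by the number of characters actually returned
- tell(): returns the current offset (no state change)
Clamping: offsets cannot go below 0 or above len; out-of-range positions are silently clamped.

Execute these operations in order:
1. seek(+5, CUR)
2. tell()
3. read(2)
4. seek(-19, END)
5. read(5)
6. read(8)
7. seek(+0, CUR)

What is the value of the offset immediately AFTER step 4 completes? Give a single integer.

After 1 (seek(+5, CUR)): offset=5
After 2 (tell()): offset=5
After 3 (read(2)): returned 'KY', offset=7
After 4 (seek(-19, END)): offset=6

Answer: 6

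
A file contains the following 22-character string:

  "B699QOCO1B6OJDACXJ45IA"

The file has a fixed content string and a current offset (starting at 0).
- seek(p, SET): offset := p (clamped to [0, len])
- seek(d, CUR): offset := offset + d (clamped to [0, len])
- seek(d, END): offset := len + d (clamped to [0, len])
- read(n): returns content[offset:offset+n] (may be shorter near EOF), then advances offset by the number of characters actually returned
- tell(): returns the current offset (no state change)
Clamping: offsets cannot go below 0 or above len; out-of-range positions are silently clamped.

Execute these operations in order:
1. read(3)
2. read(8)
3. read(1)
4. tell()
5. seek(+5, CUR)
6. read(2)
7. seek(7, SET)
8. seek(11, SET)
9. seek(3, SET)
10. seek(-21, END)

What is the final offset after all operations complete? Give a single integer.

After 1 (read(3)): returned 'B69', offset=3
After 2 (read(8)): returned '9QOCO1B6', offset=11
After 3 (read(1)): returned 'O', offset=12
After 4 (tell()): offset=12
After 5 (seek(+5, CUR)): offset=17
After 6 (read(2)): returned 'J4', offset=19
After 7 (seek(7, SET)): offset=7
After 8 (seek(11, SET)): offset=11
After 9 (seek(3, SET)): offset=3
After 10 (seek(-21, END)): offset=1

Answer: 1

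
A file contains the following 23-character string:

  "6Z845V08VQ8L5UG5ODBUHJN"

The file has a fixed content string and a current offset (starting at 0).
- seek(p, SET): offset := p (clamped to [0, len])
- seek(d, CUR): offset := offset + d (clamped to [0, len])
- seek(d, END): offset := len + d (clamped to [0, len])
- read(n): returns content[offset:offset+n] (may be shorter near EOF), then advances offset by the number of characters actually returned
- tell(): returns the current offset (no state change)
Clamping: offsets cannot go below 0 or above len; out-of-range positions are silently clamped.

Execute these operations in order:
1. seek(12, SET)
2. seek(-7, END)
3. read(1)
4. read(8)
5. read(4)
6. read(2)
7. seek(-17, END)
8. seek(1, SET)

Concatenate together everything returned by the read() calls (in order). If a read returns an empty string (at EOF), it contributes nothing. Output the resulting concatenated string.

Answer: ODBUHJN

Derivation:
After 1 (seek(12, SET)): offset=12
After 2 (seek(-7, END)): offset=16
After 3 (read(1)): returned 'O', offset=17
After 4 (read(8)): returned 'DBUHJN', offset=23
After 5 (read(4)): returned '', offset=23
After 6 (read(2)): returned '', offset=23
After 7 (seek(-17, END)): offset=6
After 8 (seek(1, SET)): offset=1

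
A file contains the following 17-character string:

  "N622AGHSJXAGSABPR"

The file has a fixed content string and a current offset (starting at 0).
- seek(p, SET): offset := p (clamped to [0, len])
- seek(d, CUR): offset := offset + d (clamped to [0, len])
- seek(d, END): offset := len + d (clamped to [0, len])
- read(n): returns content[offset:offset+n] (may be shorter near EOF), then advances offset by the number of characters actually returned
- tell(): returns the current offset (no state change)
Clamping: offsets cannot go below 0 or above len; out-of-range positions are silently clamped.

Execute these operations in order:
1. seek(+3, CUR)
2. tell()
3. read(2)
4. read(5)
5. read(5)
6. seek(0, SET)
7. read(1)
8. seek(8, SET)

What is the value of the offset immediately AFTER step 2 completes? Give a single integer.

Answer: 3

Derivation:
After 1 (seek(+3, CUR)): offset=3
After 2 (tell()): offset=3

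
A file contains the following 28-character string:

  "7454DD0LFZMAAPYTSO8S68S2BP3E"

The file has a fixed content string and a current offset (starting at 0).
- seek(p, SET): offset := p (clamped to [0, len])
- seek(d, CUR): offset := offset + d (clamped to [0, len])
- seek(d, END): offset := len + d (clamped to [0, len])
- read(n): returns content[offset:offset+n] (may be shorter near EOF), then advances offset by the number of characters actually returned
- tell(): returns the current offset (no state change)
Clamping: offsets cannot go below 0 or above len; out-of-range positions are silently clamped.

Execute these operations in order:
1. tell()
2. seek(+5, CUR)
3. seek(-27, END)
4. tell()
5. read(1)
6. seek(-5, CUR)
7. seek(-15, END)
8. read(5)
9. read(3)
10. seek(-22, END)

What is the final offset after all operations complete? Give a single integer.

After 1 (tell()): offset=0
After 2 (seek(+5, CUR)): offset=5
After 3 (seek(-27, END)): offset=1
After 4 (tell()): offset=1
After 5 (read(1)): returned '4', offset=2
After 6 (seek(-5, CUR)): offset=0
After 7 (seek(-15, END)): offset=13
After 8 (read(5)): returned 'PYTSO', offset=18
After 9 (read(3)): returned '8S6', offset=21
After 10 (seek(-22, END)): offset=6

Answer: 6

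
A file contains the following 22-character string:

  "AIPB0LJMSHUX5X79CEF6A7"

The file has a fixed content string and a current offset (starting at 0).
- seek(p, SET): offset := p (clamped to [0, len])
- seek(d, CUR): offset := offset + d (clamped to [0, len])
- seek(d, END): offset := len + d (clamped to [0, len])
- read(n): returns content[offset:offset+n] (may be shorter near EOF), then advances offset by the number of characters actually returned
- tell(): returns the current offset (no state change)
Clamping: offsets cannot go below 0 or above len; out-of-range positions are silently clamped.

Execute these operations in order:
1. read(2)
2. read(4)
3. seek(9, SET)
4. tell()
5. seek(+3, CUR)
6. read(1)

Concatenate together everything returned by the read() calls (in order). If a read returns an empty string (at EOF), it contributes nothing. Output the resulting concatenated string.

Answer: AIPB0L5

Derivation:
After 1 (read(2)): returned 'AI', offset=2
After 2 (read(4)): returned 'PB0L', offset=6
After 3 (seek(9, SET)): offset=9
After 4 (tell()): offset=9
After 5 (seek(+3, CUR)): offset=12
After 6 (read(1)): returned '5', offset=13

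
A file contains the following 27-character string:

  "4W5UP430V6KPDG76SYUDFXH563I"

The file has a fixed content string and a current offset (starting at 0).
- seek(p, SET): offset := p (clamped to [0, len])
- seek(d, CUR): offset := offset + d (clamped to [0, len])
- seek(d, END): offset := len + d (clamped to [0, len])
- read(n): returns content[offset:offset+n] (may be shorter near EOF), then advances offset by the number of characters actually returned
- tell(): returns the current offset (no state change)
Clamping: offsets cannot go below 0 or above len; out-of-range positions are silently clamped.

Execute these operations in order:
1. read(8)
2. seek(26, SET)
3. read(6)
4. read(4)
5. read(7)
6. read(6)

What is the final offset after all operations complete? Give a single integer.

Answer: 27

Derivation:
After 1 (read(8)): returned '4W5UP430', offset=8
After 2 (seek(26, SET)): offset=26
After 3 (read(6)): returned 'I', offset=27
After 4 (read(4)): returned '', offset=27
After 5 (read(7)): returned '', offset=27
After 6 (read(6)): returned '', offset=27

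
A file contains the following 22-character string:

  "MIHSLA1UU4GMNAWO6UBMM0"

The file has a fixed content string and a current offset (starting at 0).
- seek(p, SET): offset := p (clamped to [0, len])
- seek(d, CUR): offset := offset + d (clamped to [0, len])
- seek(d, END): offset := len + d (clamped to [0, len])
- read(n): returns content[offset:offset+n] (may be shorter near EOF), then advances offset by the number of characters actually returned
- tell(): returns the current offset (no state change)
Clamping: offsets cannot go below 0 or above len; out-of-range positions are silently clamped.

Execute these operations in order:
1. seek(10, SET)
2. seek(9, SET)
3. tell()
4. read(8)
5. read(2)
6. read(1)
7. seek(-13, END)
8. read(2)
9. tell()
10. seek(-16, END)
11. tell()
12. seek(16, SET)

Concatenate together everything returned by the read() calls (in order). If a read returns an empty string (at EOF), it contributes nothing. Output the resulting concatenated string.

Answer: 4GMNAWO6UBM4G

Derivation:
After 1 (seek(10, SET)): offset=10
After 2 (seek(9, SET)): offset=9
After 3 (tell()): offset=9
After 4 (read(8)): returned '4GMNAWO6', offset=17
After 5 (read(2)): returned 'UB', offset=19
After 6 (read(1)): returned 'M', offset=20
After 7 (seek(-13, END)): offset=9
After 8 (read(2)): returned '4G', offset=11
After 9 (tell()): offset=11
After 10 (seek(-16, END)): offset=6
After 11 (tell()): offset=6
After 12 (seek(16, SET)): offset=16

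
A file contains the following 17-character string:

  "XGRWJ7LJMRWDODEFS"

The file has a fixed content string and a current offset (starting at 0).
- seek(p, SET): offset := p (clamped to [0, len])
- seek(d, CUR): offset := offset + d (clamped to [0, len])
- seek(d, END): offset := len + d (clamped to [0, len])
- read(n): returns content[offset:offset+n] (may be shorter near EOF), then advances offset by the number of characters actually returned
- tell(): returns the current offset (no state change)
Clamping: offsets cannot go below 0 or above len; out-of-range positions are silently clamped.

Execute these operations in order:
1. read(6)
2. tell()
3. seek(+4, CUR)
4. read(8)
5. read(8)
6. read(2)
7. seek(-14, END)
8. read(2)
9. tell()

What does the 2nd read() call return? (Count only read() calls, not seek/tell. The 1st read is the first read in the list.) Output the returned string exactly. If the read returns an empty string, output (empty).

Answer: WDODEFS

Derivation:
After 1 (read(6)): returned 'XGRWJ7', offset=6
After 2 (tell()): offset=6
After 3 (seek(+4, CUR)): offset=10
After 4 (read(8)): returned 'WDODEFS', offset=17
After 5 (read(8)): returned '', offset=17
After 6 (read(2)): returned '', offset=17
After 7 (seek(-14, END)): offset=3
After 8 (read(2)): returned 'WJ', offset=5
After 9 (tell()): offset=5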